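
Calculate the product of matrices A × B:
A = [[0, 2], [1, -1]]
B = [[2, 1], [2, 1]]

Matrix multiplication:
C[0][0] = 0×2 + 2×2 = 4
C[0][1] = 0×1 + 2×1 = 2
C[1][0] = 1×2 + -1×2 = 0
C[1][1] = 1×1 + -1×1 = 0
Result: [[4, 2], [0, 0]]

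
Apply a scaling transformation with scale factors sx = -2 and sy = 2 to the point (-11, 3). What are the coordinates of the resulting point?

Scaling matrix:
[[-2, 0], [0, 2]]
Result: (-11 × -2, 3 × 2) = (22, 6)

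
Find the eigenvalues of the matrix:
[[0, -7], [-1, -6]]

Characteristic equation: det(A - λI) = 0
λ² - (trace)λ + (det) = 0
trace = 0 + -6 = -6, det = (0)(-6) - (-7)(-1) = -7
λ² - (-6)λ + (-7) = 0
λ = (-6 ± √((-6)² - 4·(-7))) / 2 = (-6 ± √64) / 2
Solving: λ = -7, 1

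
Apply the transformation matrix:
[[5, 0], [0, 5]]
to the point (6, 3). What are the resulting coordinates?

Matrix multiplication:
[[5, 0], [0, 5]] × [6, 3]ᵀ
= [(5)(6) + (0)(3), (0)(6) + (5)(3)]ᵀ
= [30, 15]ᵀ
Result: (30, 15)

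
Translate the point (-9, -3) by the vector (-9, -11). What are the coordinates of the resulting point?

Translation by (-9, -11) (homogeneous matrix [[1, 0, -9], [0, 1, -11], [0, 0, 1]]):
x' = -9 + -9 = -18
y' = -3 + -11 = -14
Result: (-18, -14)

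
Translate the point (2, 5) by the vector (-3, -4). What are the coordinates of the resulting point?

Translation by (-3, -4) (homogeneous matrix [[1, 0, -3], [0, 1, -4], [0, 0, 1]]):
x' = 2 + -3 = -1
y' = 5 + -4 = 1
Result: (-1, 1)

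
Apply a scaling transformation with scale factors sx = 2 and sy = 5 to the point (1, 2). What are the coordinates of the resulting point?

Scaling matrix:
[[2, 0], [0, 5]]
Result: (1 × 2, 2 × 5) = (2, 10)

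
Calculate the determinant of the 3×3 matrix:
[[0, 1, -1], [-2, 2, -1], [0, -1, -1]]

Expansion along first row:
det = 0·det([[2,-1],[-1,-1]]) - 1·det([[-2,-1],[0,-1]]) + -1·det([[-2,2],[0,-1]])
    = 0·(2·-1 - -1·-1) - 1·(-2·-1 - -1·0) + -1·(-2·-1 - 2·0)
    = 0·-3 - 1·2 + -1·2
    = 0 + -2 + -2 = -4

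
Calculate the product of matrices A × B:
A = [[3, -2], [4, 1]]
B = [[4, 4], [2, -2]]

Matrix multiplication:
C[0][0] = 3×4 + -2×2 = 8
C[0][1] = 3×4 + -2×-2 = 16
C[1][0] = 4×4 + 1×2 = 18
C[1][1] = 4×4 + 1×-2 = 14
Result: [[8, 16], [18, 14]]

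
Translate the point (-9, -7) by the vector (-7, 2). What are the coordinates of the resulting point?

Translation by (-7, 2) (homogeneous matrix [[1, 0, -7], [0, 1, 2], [0, 0, 1]]):
x' = -9 + -7 = -16
y' = -7 + 2 = -5
Result: (-16, -5)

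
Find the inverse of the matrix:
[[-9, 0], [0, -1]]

For [[a,b],[c,d]], inverse = (1/det)·[[d,-b],[-c,a]]
det = (-9)(-1) - (0)(0) = 9 - 0 = 9
Inverse = (1/9)·[[-1, 0], [0, -9]]
= [[-1/9, 0], [0, -1]]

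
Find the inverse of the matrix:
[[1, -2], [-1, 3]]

For [[a,b],[c,d]], inverse = (1/det)·[[d,-b],[-c,a]]
det = (1)(3) - (-2)(-1) = 3 - 2 = 1
Inverse = [[3, 2], [1, 1]]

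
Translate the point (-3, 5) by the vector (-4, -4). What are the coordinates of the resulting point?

Translation by (-4, -4) (homogeneous matrix [[1, 0, -4], [0, 1, -4], [0, 0, 1]]):
x' = -3 + -4 = -7
y' = 5 + -4 = 1
Result: (-7, 1)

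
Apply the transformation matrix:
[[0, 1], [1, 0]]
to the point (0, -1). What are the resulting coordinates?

Matrix multiplication:
[[0, 1], [1, 0]] × [0, -1]ᵀ
= [(0)(0) + (1)(-1), (1)(0) + (0)(-1)]ᵀ
= [-1, 0]ᵀ
Result: (-1, 0)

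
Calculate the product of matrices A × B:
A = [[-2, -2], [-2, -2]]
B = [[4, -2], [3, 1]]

Matrix multiplication:
C[0][0] = -2×4 + -2×3 = -14
C[0][1] = -2×-2 + -2×1 = 2
C[1][0] = -2×4 + -2×3 = -14
C[1][1] = -2×-2 + -2×1 = 2
Result: [[-14, 2], [-14, 2]]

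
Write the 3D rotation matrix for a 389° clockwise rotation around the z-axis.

Rotation matrix for clockwise 389° around z-axis:
A clockwise rotation by 389° is a counterclockwise rotation by -389°.
cos(-389°) = 0.8746, sin(-389°) = -0.4848
Result: [[0.8746, 0.4848, 0], [-0.4848, 0.8746, 0], [0, 0, 1]]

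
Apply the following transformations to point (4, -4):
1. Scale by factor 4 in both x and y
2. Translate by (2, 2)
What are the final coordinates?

Step 1: Scale (4, -4) by 4 → (16, -16)
Step 2: Translate by (2, 2) → (18, -14)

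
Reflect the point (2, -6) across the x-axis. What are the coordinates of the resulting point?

Reflection across x-axis: (2, -6) → (2, 6)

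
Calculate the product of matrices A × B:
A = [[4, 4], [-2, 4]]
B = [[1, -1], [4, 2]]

Matrix multiplication:
C[0][0] = 4×1 + 4×4 = 20
C[0][1] = 4×-1 + 4×2 = 4
C[1][0] = -2×1 + 4×4 = 14
C[1][1] = -2×-1 + 4×2 = 10
Result: [[20, 4], [14, 10]]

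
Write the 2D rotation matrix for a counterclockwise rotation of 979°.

Rotation matrix formula: [[cos θ, -sin θ], [sin θ, cos θ]]
For θ = 979°:
cos(979°) = -0.1908
sin(979°) = -0.9816
Result: [[-0.1908, 0.9816], [-0.9816, -0.1908]]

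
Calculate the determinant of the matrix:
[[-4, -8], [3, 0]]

For a 2×2 matrix [[a, b], [c, d]], det = ad - bc
det = (-4)(0) - (-8)(3) = 0 - -24 = 24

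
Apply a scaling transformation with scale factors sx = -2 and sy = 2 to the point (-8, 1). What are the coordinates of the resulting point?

Scaling matrix:
[[-2, 0], [0, 2]]
Result: (-8 × -2, 1 × 2) = (16, 2)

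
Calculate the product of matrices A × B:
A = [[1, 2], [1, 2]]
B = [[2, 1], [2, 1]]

Matrix multiplication:
C[0][0] = 1×2 + 2×2 = 6
C[0][1] = 1×1 + 2×1 = 3
C[1][0] = 1×2 + 2×2 = 6
C[1][1] = 1×1 + 2×1 = 3
Result: [[6, 3], [6, 3]]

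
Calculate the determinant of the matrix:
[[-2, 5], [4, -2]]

For a 2×2 matrix [[a, b], [c, d]], det = ad - bc
det = (-2)(-2) - (5)(4) = 4 - 20 = -16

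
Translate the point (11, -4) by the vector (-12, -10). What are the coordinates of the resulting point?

Translation by (-12, -10) (homogeneous matrix [[1, 0, -12], [0, 1, -10], [0, 0, 1]]):
x' = 11 + -12 = -1
y' = -4 + -10 = -14
Result: (-1, -14)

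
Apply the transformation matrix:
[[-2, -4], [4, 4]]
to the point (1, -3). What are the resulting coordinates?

Matrix multiplication:
[[-2, -4], [4, 4]] × [1, -3]ᵀ
= [(-2)(1) + (-4)(-3), (4)(1) + (4)(-3)]ᵀ
= [10, -8]ᵀ
Result: (10, -8)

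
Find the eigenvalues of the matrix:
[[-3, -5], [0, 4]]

Characteristic equation: det(A - λI) = 0
λ² - (trace)λ + (det) = 0
trace = -3 + 4 = 1, det = (-3)(4) - (-5)(0) = -12
λ² - (1)λ + (-12) = 0
λ = (1 ± √((1)² - 4·(-12))) / 2 = (1 ± √49) / 2
Solving: λ = -3, 4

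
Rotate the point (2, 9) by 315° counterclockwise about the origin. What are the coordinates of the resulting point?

Rotation matrix for 315°: [[cos 315°, -sin 315°], [sin 315°, cos 315°]] ≈ [[0.707107, 0.707107], [-0.707107, 0.707107]]
[[0.707107, 0.707107], [-0.707107, 0.707107]] × [2, 9]ᵀ ≈ [7.7782, 4.9497]ᵀ
Result: (7.7782, 4.9497)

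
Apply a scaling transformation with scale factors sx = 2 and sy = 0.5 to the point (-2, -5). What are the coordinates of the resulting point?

Scaling matrix:
[[2, 0], [0, 0.50]]
Result: (-2 × 2, -5 × 0.5) = (-4, -2.5)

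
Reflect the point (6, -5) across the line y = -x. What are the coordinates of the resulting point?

Reflection across line y = -x: (6, -5) → (5, -6)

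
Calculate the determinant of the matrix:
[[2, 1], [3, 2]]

For a 2×2 matrix [[a, b], [c, d]], det = ad - bc
det = (2)(2) - (1)(3) = 4 - 3 = 1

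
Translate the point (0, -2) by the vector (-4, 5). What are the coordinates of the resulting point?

Translation by (-4, 5) (homogeneous matrix [[1, 0, -4], [0, 1, 5], [0, 0, 1]]):
x' = 0 + -4 = -4
y' = -2 + 5 = 3
Result: (-4, 3)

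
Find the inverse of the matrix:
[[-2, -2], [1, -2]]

For [[a,b],[c,d]], inverse = (1/det)·[[d,-b],[-c,a]]
det = (-2)(-2) - (-2)(1) = 4 - -2 = 6
Inverse = (1/6)·[[-2, 2], [-1, -2]]
= [[-1/3, 1/3], [-1/6, -1/3]]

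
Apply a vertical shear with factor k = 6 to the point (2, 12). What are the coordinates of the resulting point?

Shear matrix for vertical shear with factor k = 6:
[[1, 0], [6, 1]]
Result: (2, 12) → (2, 24)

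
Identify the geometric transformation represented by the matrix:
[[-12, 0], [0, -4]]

This matrix represents: non-uniform scaling by sx = -12, sy = -4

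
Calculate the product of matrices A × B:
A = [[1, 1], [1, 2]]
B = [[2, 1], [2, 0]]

Matrix multiplication:
C[0][0] = 1×2 + 1×2 = 4
C[0][1] = 1×1 + 1×0 = 1
C[1][0] = 1×2 + 2×2 = 6
C[1][1] = 1×1 + 2×0 = 1
Result: [[4, 1], [6, 1]]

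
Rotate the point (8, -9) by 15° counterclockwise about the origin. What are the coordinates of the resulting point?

Rotation matrix for 15°: [[cos 15°, -sin 15°], [sin 15°, cos 15°]] ≈ [[0.965926, -0.258819], [0.258819, 0.965926]]
[[0.965926, -0.258819], [0.258819, 0.965926]] × [8, -9]ᵀ ≈ [10.0568, -6.6228]ᵀ
Result: (10.0568, -6.6228)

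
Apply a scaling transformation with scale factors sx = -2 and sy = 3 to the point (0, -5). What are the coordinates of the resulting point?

Scaling matrix:
[[-2, 0], [0, 3]]
Result: (0 × -2, -5 × 3) = (0, -15)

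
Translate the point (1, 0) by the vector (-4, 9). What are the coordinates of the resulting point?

Translation by (-4, 9) (homogeneous matrix [[1, 0, -4], [0, 1, 9], [0, 0, 1]]):
x' = 1 + -4 = -3
y' = 0 + 9 = 9
Result: (-3, 9)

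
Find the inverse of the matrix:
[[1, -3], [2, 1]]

For [[a,b],[c,d]], inverse = (1/det)·[[d,-b],[-c,a]]
det = (1)(1) - (-3)(2) = 1 - -6 = 7
Inverse = (1/7)·[[1, 3], [-2, 1]]
= [[1/7, 3/7], [-2/7, 1/7]]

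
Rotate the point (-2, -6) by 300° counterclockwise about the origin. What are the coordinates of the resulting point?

Rotation matrix for 300°: [[cos 300°, -sin 300°], [sin 300°, cos 300°]] ≈ [[0.500000, 0.866025], [-0.866025, 0.500000]]
[[0.500000, 0.866025], [-0.866025, 0.500000]] × [-2, -6]ᵀ ≈ [-6.1962, -1.2679]ᵀ
Result: (-6.1962, -1.2679)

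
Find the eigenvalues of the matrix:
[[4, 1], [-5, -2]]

Characteristic equation: det(A - λI) = 0
λ² - (trace)λ + (det) = 0
trace = 4 + -2 = 2, det = (4)(-2) - (1)(-5) = -3
λ² - (2)λ + (-3) = 0
λ = (2 ± √((2)² - 4·(-3))) / 2 = (2 ± √16) / 2
Solving: λ = -1, 3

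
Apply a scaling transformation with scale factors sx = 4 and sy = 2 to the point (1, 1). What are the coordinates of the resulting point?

Scaling matrix:
[[4, 0], [0, 2]]
Result: (1 × 4, 1 × 2) = (4, 2)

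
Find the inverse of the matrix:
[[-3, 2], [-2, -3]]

For [[a,b],[c,d]], inverse = (1/det)·[[d,-b],[-c,a]]
det = (-3)(-3) - (2)(-2) = 9 - -4 = 13
Inverse = (1/13)·[[-3, -2], [2, -3]]
= [[-3/13, -2/13], [2/13, -3/13]]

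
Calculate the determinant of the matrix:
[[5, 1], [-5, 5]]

For a 2×2 matrix [[a, b], [c, d]], det = ad - bc
det = (5)(5) - (1)(-5) = 25 - -5 = 30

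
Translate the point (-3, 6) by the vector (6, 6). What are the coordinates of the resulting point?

Translation by (6, 6) (homogeneous matrix [[1, 0, 6], [0, 1, 6], [0, 0, 1]]):
x' = -3 + 6 = 3
y' = 6 + 6 = 12
Result: (3, 12)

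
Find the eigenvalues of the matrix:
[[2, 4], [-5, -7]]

Characteristic equation: det(A - λI) = 0
λ² - (trace)λ + (det) = 0
trace = 2 + -7 = -5, det = (2)(-7) - (4)(-5) = 6
λ² - (-5)λ + (6) = 0
λ = (-5 ± √((-5)² - 4·(6))) / 2 = (-5 ± √1) / 2
Solving: λ = -3, -2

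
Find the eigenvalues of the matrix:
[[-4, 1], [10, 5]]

Characteristic equation: det(A - λI) = 0
λ² - (trace)λ + (det) = 0
trace = -4 + 5 = 1, det = (-4)(5) - (1)(10) = -30
λ² - (1)λ + (-30) = 0
λ = (1 ± √((1)² - 4·(-30))) / 2 = (1 ± √121) / 2
Solving: λ = -5, 6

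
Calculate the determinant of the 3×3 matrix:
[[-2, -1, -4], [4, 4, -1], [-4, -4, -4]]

Expansion along first row:
det = -2·det([[4,-1],[-4,-4]]) - -1·det([[4,-1],[-4,-4]]) + -4·det([[4,4],[-4,-4]])
    = -2·(4·-4 - -1·-4) - -1·(4·-4 - -1·-4) + -4·(4·-4 - 4·-4)
    = -2·-20 - -1·-20 + -4·0
    = 40 + -20 + 0 = 20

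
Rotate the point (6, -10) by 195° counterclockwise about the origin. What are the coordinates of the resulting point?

Rotation matrix for 195°: [[cos 195°, -sin 195°], [sin 195°, cos 195°]] ≈ [[-0.965926, 0.258819], [-0.258819, -0.965926]]
[[-0.965926, 0.258819], [-0.258819, -0.965926]] × [6, -10]ᵀ ≈ [-8.3837, 8.1063]ᵀ
Result: (-8.3837, 8.1063)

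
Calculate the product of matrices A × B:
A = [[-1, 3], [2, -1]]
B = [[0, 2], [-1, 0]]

Matrix multiplication:
C[0][0] = -1×0 + 3×-1 = -3
C[0][1] = -1×2 + 3×0 = -2
C[1][0] = 2×0 + -1×-1 = 1
C[1][1] = 2×2 + -1×0 = 4
Result: [[-3, -2], [1, 4]]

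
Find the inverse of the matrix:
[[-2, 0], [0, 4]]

For [[a,b],[c,d]], inverse = (1/det)·[[d,-b],[-c,a]]
det = (-2)(4) - (0)(0) = -8 - 0 = -8
Inverse = (1/-8)·[[4, 0], [0, -2]]
= [[-1/2, 0], [0, 1/4]]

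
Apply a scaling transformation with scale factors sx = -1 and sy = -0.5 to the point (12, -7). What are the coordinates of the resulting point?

Scaling matrix:
[[-1, 0], [0, -0.50]]
Result: (12 × -1, -7 × -0.5) = (-12, 3.5)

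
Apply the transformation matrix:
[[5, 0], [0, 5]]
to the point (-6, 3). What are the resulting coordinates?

Matrix multiplication:
[[5, 0], [0, 5]] × [-6, 3]ᵀ
= [(5)(-6) + (0)(3), (0)(-6) + (5)(3)]ᵀ
= [-30, 15]ᵀ
Result: (-30, 15)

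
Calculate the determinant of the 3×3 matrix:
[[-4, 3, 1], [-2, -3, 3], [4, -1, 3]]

Expansion along first row:
det = -4·det([[-3,3],[-1,3]]) - 3·det([[-2,3],[4,3]]) + 1·det([[-2,-3],[4,-1]])
    = -4·(-3·3 - 3·-1) - 3·(-2·3 - 3·4) + 1·(-2·-1 - -3·4)
    = -4·-6 - 3·-18 + 1·14
    = 24 + 54 + 14 = 92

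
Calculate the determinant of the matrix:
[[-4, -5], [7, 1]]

For a 2×2 matrix [[a, b], [c, d]], det = ad - bc
det = (-4)(1) - (-5)(7) = -4 - -35 = 31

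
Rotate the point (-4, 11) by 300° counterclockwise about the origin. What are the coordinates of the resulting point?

Rotation matrix for 300°: [[cos 300°, -sin 300°], [sin 300°, cos 300°]] ≈ [[0.500000, 0.866025], [-0.866025, 0.500000]]
[[0.500000, 0.866025], [-0.866025, 0.500000]] × [-4, 11]ᵀ ≈ [7.5263, 8.9641]ᵀ
Result: (7.5263, 8.9641)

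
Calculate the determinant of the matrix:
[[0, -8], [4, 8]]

For a 2×2 matrix [[a, b], [c, d]], det = ad - bc
det = (0)(8) - (-8)(4) = 0 - -32 = 32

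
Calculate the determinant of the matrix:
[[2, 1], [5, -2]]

For a 2×2 matrix [[a, b], [c, d]], det = ad - bc
det = (2)(-2) - (1)(5) = -4 - 5 = -9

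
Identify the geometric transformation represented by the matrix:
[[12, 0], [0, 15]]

This matrix represents: non-uniform scaling by sx = 12, sy = 15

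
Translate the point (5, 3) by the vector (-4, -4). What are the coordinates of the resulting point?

Translation by (-4, -4) (homogeneous matrix [[1, 0, -4], [0, 1, -4], [0, 0, 1]]):
x' = 5 + -4 = 1
y' = 3 + -4 = -1
Result: (1, -1)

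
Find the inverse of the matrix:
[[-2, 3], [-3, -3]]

For [[a,b],[c,d]], inverse = (1/det)·[[d,-b],[-c,a]]
det = (-2)(-3) - (3)(-3) = 6 - -9 = 15
Inverse = (1/15)·[[-3, -3], [3, -2]]
= [[-1/5, -1/5], [1/5, -2/15]]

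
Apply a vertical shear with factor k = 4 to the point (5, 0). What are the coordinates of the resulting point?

Shear matrix for vertical shear with factor k = 4:
[[1, 0], [4, 1]]
Result: (5, 0) → (5, 20)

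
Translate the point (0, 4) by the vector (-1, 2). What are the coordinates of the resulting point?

Translation by (-1, 2) (homogeneous matrix [[1, 0, -1], [0, 1, 2], [0, 0, 1]]):
x' = 0 + -1 = -1
y' = 4 + 2 = 6
Result: (-1, 6)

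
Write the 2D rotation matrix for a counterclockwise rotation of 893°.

Rotation matrix formula: [[cos θ, -sin θ], [sin θ, cos θ]]
For θ = 893°:
cos(893°) = -0.9925
sin(893°) = 0.1219
Result: [[-0.9925, -0.1219], [0.1219, -0.9925]]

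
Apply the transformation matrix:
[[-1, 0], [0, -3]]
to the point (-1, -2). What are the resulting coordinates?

Matrix multiplication:
[[-1, 0], [0, -3]] × [-1, -2]ᵀ
= [(-1)(-1) + (0)(-2), (0)(-1) + (-3)(-2)]ᵀ
= [1, 6]ᵀ
Result: (1, 6)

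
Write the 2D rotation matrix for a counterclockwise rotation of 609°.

Rotation matrix formula: [[cos θ, -sin θ], [sin θ, cos θ]]
For θ = 609°:
cos(609°) = -0.3584
sin(609°) = -0.9336
Result: [[-0.3584, 0.9336], [-0.9336, -0.3584]]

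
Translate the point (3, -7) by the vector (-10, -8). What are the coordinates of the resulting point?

Translation by (-10, -8) (homogeneous matrix [[1, 0, -10], [0, 1, -8], [0, 0, 1]]):
x' = 3 + -10 = -7
y' = -7 + -8 = -15
Result: (-7, -15)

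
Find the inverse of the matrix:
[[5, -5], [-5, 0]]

For [[a,b],[c,d]], inverse = (1/det)·[[d,-b],[-c,a]]
det = (5)(0) - (-5)(-5) = 0 - 25 = -25
Inverse = (1/-25)·[[0, 5], [5, 5]]
= [[0, -1/5], [-1/5, -1/5]]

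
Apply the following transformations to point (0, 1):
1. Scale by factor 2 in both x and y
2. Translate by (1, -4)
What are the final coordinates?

Step 1: Scale (0, 1) by 2 → (0, 2)
Step 2: Translate by (1, -4) → (1, -2)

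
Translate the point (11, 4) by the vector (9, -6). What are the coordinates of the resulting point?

Translation by (9, -6) (homogeneous matrix [[1, 0, 9], [0, 1, -6], [0, 0, 1]]):
x' = 11 + 9 = 20
y' = 4 + -6 = -2
Result: (20, -2)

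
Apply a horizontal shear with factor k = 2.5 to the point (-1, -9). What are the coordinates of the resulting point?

Shear matrix for horizontal shear with factor k = 2.5:
[[1, 2.50], [0, 1]]
Result: (-1, -9) → (-23.5, -9)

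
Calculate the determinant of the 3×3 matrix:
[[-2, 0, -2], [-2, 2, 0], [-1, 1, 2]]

Expansion along first row:
det = -2·det([[2,0],[1,2]]) - 0·det([[-2,0],[-1,2]]) + -2·det([[-2,2],[-1,1]])
    = -2·(2·2 - 0·1) - 0·(-2·2 - 0·-1) + -2·(-2·1 - 2·-1)
    = -2·4 - 0·-4 + -2·0
    = -8 + 0 + 0 = -8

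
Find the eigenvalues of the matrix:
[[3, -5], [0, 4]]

Characteristic equation: det(A - λI) = 0
λ² - (trace)λ + (det) = 0
trace = 3 + 4 = 7, det = (3)(4) - (-5)(0) = 12
λ² - (7)λ + (12) = 0
λ = (7 ± √((7)² - 4·(12))) / 2 = (7 ± √1) / 2
Solving: λ = 3, 4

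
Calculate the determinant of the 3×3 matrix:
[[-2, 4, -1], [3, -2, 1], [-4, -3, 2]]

Expansion along first row:
det = -2·det([[-2,1],[-3,2]]) - 4·det([[3,1],[-4,2]]) + -1·det([[3,-2],[-4,-3]])
    = -2·(-2·2 - 1·-3) - 4·(3·2 - 1·-4) + -1·(3·-3 - -2·-4)
    = -2·-1 - 4·10 + -1·-17
    = 2 + -40 + 17 = -21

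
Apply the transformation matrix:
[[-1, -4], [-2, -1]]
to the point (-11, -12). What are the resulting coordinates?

Matrix multiplication:
[[-1, -4], [-2, -1]] × [-11, -12]ᵀ
= [(-1)(-11) + (-4)(-12), (-2)(-11) + (-1)(-12)]ᵀ
= [59, 34]ᵀ
Result: (59, 34)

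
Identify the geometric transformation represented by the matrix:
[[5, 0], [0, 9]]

This matrix represents: non-uniform scaling by sx = 5, sy = 9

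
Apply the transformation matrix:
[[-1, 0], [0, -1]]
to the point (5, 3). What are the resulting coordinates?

Matrix multiplication:
[[-1, 0], [0, -1]] × [5, 3]ᵀ
= [(-1)(5) + (0)(3), (0)(5) + (-1)(3)]ᵀ
= [-5, -3]ᵀ
Result: (-5, -3)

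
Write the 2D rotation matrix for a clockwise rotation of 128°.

Rotation matrix formula: [[cos θ, -sin θ], [sin θ, cos θ]]
A clockwise rotation by 128° is equivalent to a counterclockwise rotation by -128°.
For θ = -128°:
cos(-128°) = -0.6157
sin(-128°) = -0.7880
Result: [[-0.6157, 0.7880], [-0.7880, -0.6157]]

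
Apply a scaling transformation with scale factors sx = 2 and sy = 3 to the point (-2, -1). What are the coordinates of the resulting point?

Scaling matrix:
[[2, 0], [0, 3]]
Result: (-2 × 2, -1 × 3) = (-4, -3)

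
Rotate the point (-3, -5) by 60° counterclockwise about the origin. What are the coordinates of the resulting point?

Rotation matrix for 60°: [[cos 60°, -sin 60°], [sin 60°, cos 60°]] ≈ [[0.500000, -0.866025], [0.866025, 0.500000]]
[[0.500000, -0.866025], [0.866025, 0.500000]] × [-3, -5]ᵀ ≈ [2.8301, -5.0981]ᵀ
Result: (2.8301, -5.0981)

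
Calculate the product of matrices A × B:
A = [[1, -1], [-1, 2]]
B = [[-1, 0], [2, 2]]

Matrix multiplication:
C[0][0] = 1×-1 + -1×2 = -3
C[0][1] = 1×0 + -1×2 = -2
C[1][0] = -1×-1 + 2×2 = 5
C[1][1] = -1×0 + 2×2 = 4
Result: [[-3, -2], [5, 4]]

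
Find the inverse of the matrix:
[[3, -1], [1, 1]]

For [[a,b],[c,d]], inverse = (1/det)·[[d,-b],[-c,a]]
det = (3)(1) - (-1)(1) = 3 - -1 = 4
Inverse = (1/4)·[[1, 1], [-1, 3]]
= [[1/4, 1/4], [-1/4, 3/4]]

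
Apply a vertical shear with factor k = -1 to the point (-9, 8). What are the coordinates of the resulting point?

Shear matrix for vertical shear with factor k = -1:
[[1, 0], [-1, 1]]
Result: (-9, 8) → (-9, 17)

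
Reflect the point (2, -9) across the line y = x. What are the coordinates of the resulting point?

Reflection across line y = x: (2, -9) → (-9, 2)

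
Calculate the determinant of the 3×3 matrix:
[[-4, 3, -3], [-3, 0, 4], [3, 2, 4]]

Expansion along first row:
det = -4·det([[0,4],[2,4]]) - 3·det([[-3,4],[3,4]]) + -3·det([[-3,0],[3,2]])
    = -4·(0·4 - 4·2) - 3·(-3·4 - 4·3) + -3·(-3·2 - 0·3)
    = -4·-8 - 3·-24 + -3·-6
    = 32 + 72 + 18 = 122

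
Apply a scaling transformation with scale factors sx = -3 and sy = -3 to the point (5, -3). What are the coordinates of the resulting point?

Scaling matrix:
[[-3, 0], [0, -3]]
Result: (5 × -3, -3 × -3) = (-15, 9)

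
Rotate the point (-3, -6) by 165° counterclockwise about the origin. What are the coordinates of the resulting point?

Rotation matrix for 165°: [[cos 165°, -sin 165°], [sin 165°, cos 165°]] ≈ [[-0.965926, -0.258819], [0.258819, -0.965926]]
[[-0.965926, -0.258819], [0.258819, -0.965926]] × [-3, -6]ᵀ ≈ [4.4507, 5.0191]ᵀ
Result: (4.4507, 5.0191)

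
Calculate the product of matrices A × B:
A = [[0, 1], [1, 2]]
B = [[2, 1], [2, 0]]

Matrix multiplication:
C[0][0] = 0×2 + 1×2 = 2
C[0][1] = 0×1 + 1×0 = 0
C[1][0] = 1×2 + 2×2 = 6
C[1][1] = 1×1 + 2×0 = 1
Result: [[2, 0], [6, 1]]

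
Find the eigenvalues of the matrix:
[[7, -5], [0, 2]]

Characteristic equation: det(A - λI) = 0
λ² - (trace)λ + (det) = 0
trace = 7 + 2 = 9, det = (7)(2) - (-5)(0) = 14
λ² - (9)λ + (14) = 0
λ = (9 ± √((9)² - 4·(14))) / 2 = (9 ± √25) / 2
Solving: λ = 2, 7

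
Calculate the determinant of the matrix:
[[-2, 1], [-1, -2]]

For a 2×2 matrix [[a, b], [c, d]], det = ad - bc
det = (-2)(-2) - (1)(-1) = 4 - -1 = 5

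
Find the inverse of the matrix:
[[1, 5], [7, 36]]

For [[a,b],[c,d]], inverse = (1/det)·[[d,-b],[-c,a]]
det = (1)(36) - (5)(7) = 36 - 35 = 1
Inverse = [[36, -5], [-7, 1]]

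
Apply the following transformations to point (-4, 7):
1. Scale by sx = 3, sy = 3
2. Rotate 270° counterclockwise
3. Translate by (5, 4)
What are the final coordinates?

Step 1: Scale → (-12, 21)
Step 2: Rotate 270° → (21, 12)
Step 3: Translate → (26, 16)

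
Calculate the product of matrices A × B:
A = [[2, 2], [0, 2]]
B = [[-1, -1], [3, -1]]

Matrix multiplication:
C[0][0] = 2×-1 + 2×3 = 4
C[0][1] = 2×-1 + 2×-1 = -4
C[1][0] = 0×-1 + 2×3 = 6
C[1][1] = 0×-1 + 2×-1 = -2
Result: [[4, -4], [6, -2]]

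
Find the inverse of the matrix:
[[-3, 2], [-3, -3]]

For [[a,b],[c,d]], inverse = (1/det)·[[d,-b],[-c,a]]
det = (-3)(-3) - (2)(-3) = 9 - -6 = 15
Inverse = (1/15)·[[-3, -2], [3, -3]]
= [[-1/5, -2/15], [1/5, -1/5]]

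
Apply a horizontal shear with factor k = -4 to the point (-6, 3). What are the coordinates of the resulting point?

Shear matrix for horizontal shear with factor k = -4:
[[1, -4], [0, 1]]
Result: (-6, 3) → (-18, 3)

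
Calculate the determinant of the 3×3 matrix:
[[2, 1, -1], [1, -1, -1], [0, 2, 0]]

Expansion along first row:
det = 2·det([[-1,-1],[2,0]]) - 1·det([[1,-1],[0,0]]) + -1·det([[1,-1],[0,2]])
    = 2·(-1·0 - -1·2) - 1·(1·0 - -1·0) + -1·(1·2 - -1·0)
    = 2·2 - 1·0 + -1·2
    = 4 + 0 + -2 = 2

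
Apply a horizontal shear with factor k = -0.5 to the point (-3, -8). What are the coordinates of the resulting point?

Shear matrix for horizontal shear with factor k = -0.5:
[[1, -0.50], [0, 1]]
Result: (-3, -8) → (1, -8)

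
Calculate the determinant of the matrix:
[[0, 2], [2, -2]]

For a 2×2 matrix [[a, b], [c, d]], det = ad - bc
det = (0)(-2) - (2)(2) = 0 - 4 = -4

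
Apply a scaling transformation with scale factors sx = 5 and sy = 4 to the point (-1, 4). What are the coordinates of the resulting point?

Scaling matrix:
[[5, 0], [0, 4]]
Result: (-1 × 5, 4 × 4) = (-5, 16)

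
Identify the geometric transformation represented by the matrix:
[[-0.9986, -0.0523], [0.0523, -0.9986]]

This matrix represents: rotation by 177° counterclockwise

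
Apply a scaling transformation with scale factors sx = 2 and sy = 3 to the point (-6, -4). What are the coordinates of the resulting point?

Scaling matrix:
[[2, 0], [0, 3]]
Result: (-6 × 2, -4 × 3) = (-12, -12)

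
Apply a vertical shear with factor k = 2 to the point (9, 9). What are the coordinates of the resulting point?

Shear matrix for vertical shear with factor k = 2:
[[1, 0], [2, 1]]
Result: (9, 9) → (9, 27)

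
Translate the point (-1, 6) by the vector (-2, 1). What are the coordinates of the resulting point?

Translation by (-2, 1) (homogeneous matrix [[1, 0, -2], [0, 1, 1], [0, 0, 1]]):
x' = -1 + -2 = -3
y' = 6 + 1 = 7
Result: (-3, 7)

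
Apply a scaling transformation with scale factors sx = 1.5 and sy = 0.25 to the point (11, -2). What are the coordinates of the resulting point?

Scaling matrix:
[[1.50, 0], [0, 0.25]]
Result: (11 × 1.5, -2 × 0.25) = (16.5, -0.5)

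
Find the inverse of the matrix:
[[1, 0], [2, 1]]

For [[a,b],[c,d]], inverse = (1/det)·[[d,-b],[-c,a]]
det = (1)(1) - (0)(2) = 1 - 0 = 1
Inverse = [[1, 0], [-2, 1]]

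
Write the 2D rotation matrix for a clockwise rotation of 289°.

Rotation matrix formula: [[cos θ, -sin θ], [sin θ, cos θ]]
A clockwise rotation by 289° is equivalent to a counterclockwise rotation by -289°.
For θ = -289°:
cos(-289°) = 0.3256
sin(-289°) = 0.9455
Result: [[0.3256, -0.9455], [0.9455, 0.3256]]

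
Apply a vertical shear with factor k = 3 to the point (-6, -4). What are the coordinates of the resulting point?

Shear matrix for vertical shear with factor k = 3:
[[1, 0], [3, 1]]
Result: (-6, -4) → (-6, -22)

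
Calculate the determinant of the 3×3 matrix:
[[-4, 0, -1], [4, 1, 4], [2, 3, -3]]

Expansion along first row:
det = -4·det([[1,4],[3,-3]]) - 0·det([[4,4],[2,-3]]) + -1·det([[4,1],[2,3]])
    = -4·(1·-3 - 4·3) - 0·(4·-3 - 4·2) + -1·(4·3 - 1·2)
    = -4·-15 - 0·-20 + -1·10
    = 60 + 0 + -10 = 50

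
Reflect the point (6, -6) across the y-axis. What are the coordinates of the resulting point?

Reflection across y-axis: (6, -6) → (-6, -6)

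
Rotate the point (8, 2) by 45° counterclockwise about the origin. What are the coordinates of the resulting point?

Rotation matrix for 45°: [[cos 45°, -sin 45°], [sin 45°, cos 45°]] ≈ [[0.707107, -0.707107], [0.707107, 0.707107]]
[[0.707107, -0.707107], [0.707107, 0.707107]] × [8, 2]ᵀ ≈ [4.2426, 7.0711]ᵀ
Result: (4.2426, 7.0711)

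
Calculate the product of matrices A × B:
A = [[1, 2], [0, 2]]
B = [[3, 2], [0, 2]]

Matrix multiplication:
C[0][0] = 1×3 + 2×0 = 3
C[0][1] = 1×2 + 2×2 = 6
C[1][0] = 0×3 + 2×0 = 0
C[1][1] = 0×2 + 2×2 = 4
Result: [[3, 6], [0, 4]]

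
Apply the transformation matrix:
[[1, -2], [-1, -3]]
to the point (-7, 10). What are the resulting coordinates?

Matrix multiplication:
[[1, -2], [-1, -3]] × [-7, 10]ᵀ
= [(1)(-7) + (-2)(10), (-1)(-7) + (-3)(10)]ᵀ
= [-27, -23]ᵀ
Result: (-27, -23)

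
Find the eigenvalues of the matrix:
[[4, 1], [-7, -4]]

Characteristic equation: det(A - λI) = 0
λ² - (trace)λ + (det) = 0
trace = 4 + -4 = 0, det = (4)(-4) - (1)(-7) = -9
λ² - (0)λ + (-9) = 0
λ = (0 ± √((0)² - 4·(-9))) / 2 = (0 ± √36) / 2
Solving: λ = -3, 3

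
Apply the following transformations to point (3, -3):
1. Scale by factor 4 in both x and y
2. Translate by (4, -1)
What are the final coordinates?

Step 1: Scale (3, -3) by 4 → (12, -12)
Step 2: Translate by (4, -1) → (16, -13)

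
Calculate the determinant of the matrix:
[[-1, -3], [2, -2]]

For a 2×2 matrix [[a, b], [c, d]], det = ad - bc
det = (-1)(-2) - (-3)(2) = 2 - -6 = 8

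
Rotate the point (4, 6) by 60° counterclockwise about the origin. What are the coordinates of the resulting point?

Rotation matrix for 60°: [[cos 60°, -sin 60°], [sin 60°, cos 60°]] ≈ [[0.500000, -0.866025], [0.866025, 0.500000]]
[[0.500000, -0.866025], [0.866025, 0.500000]] × [4, 6]ᵀ ≈ [-3.1962, 6.4641]ᵀ
Result: (-3.1962, 6.4641)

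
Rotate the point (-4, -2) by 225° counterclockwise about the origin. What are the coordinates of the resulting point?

Rotation matrix for 225°: [[cos 225°, -sin 225°], [sin 225°, cos 225°]] ≈ [[-0.707107, 0.707107], [-0.707107, -0.707107]]
[[-0.707107, 0.707107], [-0.707107, -0.707107]] × [-4, -2]ᵀ ≈ [1.4142, 4.2426]ᵀ
Result: (1.4142, 4.2426)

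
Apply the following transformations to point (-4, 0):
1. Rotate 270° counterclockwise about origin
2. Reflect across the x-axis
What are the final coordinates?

Step 1: Rotate 270° → (0, 4)
Step 2: Reflect across x-axis → (0, -4)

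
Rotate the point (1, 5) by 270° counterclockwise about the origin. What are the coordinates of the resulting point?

Rotation matrix for 270°: [[cos 270°, -sin 270°], [sin 270°, cos 270°]] = [[0, 1], [-1, 0]]
[[0, 1], [-1, 0]] × [1, 5]ᵀ = [5, -1]ᵀ
Result: (5, -1)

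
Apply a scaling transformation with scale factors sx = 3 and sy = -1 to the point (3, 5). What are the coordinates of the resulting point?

Scaling matrix:
[[3, 0], [0, -1]]
Result: (3 × 3, 5 × -1) = (9, -5)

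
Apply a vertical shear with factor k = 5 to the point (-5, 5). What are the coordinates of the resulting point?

Shear matrix for vertical shear with factor k = 5:
[[1, 0], [5, 1]]
Result: (-5, 5) → (-5, -20)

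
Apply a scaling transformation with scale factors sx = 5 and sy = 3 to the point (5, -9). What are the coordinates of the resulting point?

Scaling matrix:
[[5, 0], [0, 3]]
Result: (5 × 5, -9 × 3) = (25, -27)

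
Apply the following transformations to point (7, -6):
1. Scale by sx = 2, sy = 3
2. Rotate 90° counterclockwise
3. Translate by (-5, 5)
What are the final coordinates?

Step 1: Scale → (14, -18)
Step 2: Rotate 90° → (18, 14)
Step 3: Translate → (13, 19)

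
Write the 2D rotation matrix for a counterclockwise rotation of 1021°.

Rotation matrix formula: [[cos θ, -sin θ], [sin θ, cos θ]]
For θ = 1021°:
cos(1021°) = 0.5150
sin(1021°) = -0.8572
Result: [[0.5150, 0.8572], [-0.8572, 0.5150]]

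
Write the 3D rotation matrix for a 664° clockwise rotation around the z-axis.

Rotation matrix for clockwise 664° around z-axis:
A clockwise rotation by 664° is a counterclockwise rotation by -664°.
cos(-664°) = 0.5592, sin(-664°) = 0.8290
Result: [[0.5592, -0.8290, 0], [0.8290, 0.5592, 0], [0, 0, 1]]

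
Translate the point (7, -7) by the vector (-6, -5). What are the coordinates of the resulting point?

Translation by (-6, -5) (homogeneous matrix [[1, 0, -6], [0, 1, -5], [0, 0, 1]]):
x' = 7 + -6 = 1
y' = -7 + -5 = -12
Result: (1, -12)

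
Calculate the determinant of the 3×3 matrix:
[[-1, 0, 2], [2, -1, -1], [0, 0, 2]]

Expansion along first row:
det = -1·det([[-1,-1],[0,2]]) - 0·det([[2,-1],[0,2]]) + 2·det([[2,-1],[0,0]])
    = -1·(-1·2 - -1·0) - 0·(2·2 - -1·0) + 2·(2·0 - -1·0)
    = -1·-2 - 0·4 + 2·0
    = 2 + 0 + 0 = 2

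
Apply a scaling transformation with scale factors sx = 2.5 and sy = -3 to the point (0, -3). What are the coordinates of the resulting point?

Scaling matrix:
[[2.50, 0], [0, -3]]
Result: (0 × 2.5, -3 × -3) = (0, 9)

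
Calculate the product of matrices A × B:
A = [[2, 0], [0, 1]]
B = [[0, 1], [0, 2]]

Matrix multiplication:
C[0][0] = 2×0 + 0×0 = 0
C[0][1] = 2×1 + 0×2 = 2
C[1][0] = 0×0 + 1×0 = 0
C[1][1] = 0×1 + 1×2 = 2
Result: [[0, 2], [0, 2]]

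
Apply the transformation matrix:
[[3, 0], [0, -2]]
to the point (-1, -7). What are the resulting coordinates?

Matrix multiplication:
[[3, 0], [0, -2]] × [-1, -7]ᵀ
= [(3)(-1) + (0)(-7), (0)(-1) + (-2)(-7)]ᵀ
= [-3, 14]ᵀ
Result: (-3, 14)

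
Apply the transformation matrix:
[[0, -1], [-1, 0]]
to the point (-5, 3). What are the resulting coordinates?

Matrix multiplication:
[[0, -1], [-1, 0]] × [-5, 3]ᵀ
= [(0)(-5) + (-1)(3), (-1)(-5) + (0)(3)]ᵀ
= [-3, 5]ᵀ
Result: (-3, 5)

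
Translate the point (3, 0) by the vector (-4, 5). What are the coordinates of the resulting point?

Translation by (-4, 5) (homogeneous matrix [[1, 0, -4], [0, 1, 5], [0, 0, 1]]):
x' = 3 + -4 = -1
y' = 0 + 5 = 5
Result: (-1, 5)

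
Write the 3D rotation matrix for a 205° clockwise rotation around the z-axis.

Rotation matrix for clockwise 205° around z-axis:
A clockwise rotation by 205° is a counterclockwise rotation by -205°.
cos(-205°) = -0.9063, sin(-205°) = 0.4226
Result: [[-0.9063, -0.4226, 0], [0.4226, -0.9063, 0], [0, 0, 1]]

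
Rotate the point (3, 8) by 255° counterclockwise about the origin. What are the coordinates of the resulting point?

Rotation matrix for 255°: [[cos 255°, -sin 255°], [sin 255°, cos 255°]] ≈ [[-0.258819, 0.965926], [-0.965926, -0.258819]]
[[-0.258819, 0.965926], [-0.965926, -0.258819]] × [3, 8]ᵀ ≈ [6.9509, -4.9683]ᵀ
Result: (6.9509, -4.9683)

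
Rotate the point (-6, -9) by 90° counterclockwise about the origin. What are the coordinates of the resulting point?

Rotation matrix for 90°: [[cos 90°, -sin 90°], [sin 90°, cos 90°]] = [[0, -1], [1, 0]]
[[0, -1], [1, 0]] × [-6, -9]ᵀ = [9, -6]ᵀ
Result: (9, -6)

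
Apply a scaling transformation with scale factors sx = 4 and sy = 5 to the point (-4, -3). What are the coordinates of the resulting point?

Scaling matrix:
[[4, 0], [0, 5]]
Result: (-4 × 4, -3 × 5) = (-16, -15)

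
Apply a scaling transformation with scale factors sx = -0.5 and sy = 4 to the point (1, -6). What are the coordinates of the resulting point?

Scaling matrix:
[[-0.50, 0], [0, 4]]
Result: (1 × -0.5, -6 × 4) = (-0.5, -24)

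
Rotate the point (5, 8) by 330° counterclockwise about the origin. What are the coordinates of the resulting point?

Rotation matrix for 330°: [[cos 330°, -sin 330°], [sin 330°, cos 330°]] ≈ [[0.866025, 0.500000], [-0.500000, 0.866025]]
[[0.866025, 0.500000], [-0.500000, 0.866025]] × [5, 8]ᵀ ≈ [8.3301, 4.4282]ᵀ
Result: (8.3301, 4.4282)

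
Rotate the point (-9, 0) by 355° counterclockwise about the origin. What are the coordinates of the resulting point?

Rotation matrix for 355°: [[cos 355°, -sin 355°], [sin 355°, cos 355°]] ≈ [[0.996195, 0.087156], [-0.087156, 0.996195]]
[[0.996195, 0.087156], [-0.087156, 0.996195]] × [-9, 0]ᵀ ≈ [-8.9658, 0.7844]ᵀ
Result: (-8.9658, 0.7844)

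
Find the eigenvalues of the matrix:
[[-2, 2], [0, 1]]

Characteristic equation: det(A - λI) = 0
λ² - (trace)λ + (det) = 0
trace = -2 + 1 = -1, det = (-2)(1) - (2)(0) = -2
λ² - (-1)λ + (-2) = 0
λ = (-1 ± √((-1)² - 4·(-2))) / 2 = (-1 ± √9) / 2
Solving: λ = -2, 1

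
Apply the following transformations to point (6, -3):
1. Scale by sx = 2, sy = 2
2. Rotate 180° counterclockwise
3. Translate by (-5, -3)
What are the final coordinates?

Step 1: Scale → (12, -6)
Step 2: Rotate 180° → (-12, 6)
Step 3: Translate → (-17, 3)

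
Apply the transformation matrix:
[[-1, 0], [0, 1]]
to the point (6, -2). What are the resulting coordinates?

Matrix multiplication:
[[-1, 0], [0, 1]] × [6, -2]ᵀ
= [(-1)(6) + (0)(-2), (0)(6) + (1)(-2)]ᵀ
= [-6, -2]ᵀ
Result: (-6, -2)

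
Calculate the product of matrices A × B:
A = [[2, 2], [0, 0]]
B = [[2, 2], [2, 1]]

Matrix multiplication:
C[0][0] = 2×2 + 2×2 = 8
C[0][1] = 2×2 + 2×1 = 6
C[1][0] = 0×2 + 0×2 = 0
C[1][1] = 0×2 + 0×1 = 0
Result: [[8, 6], [0, 0]]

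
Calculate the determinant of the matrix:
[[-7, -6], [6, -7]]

For a 2×2 matrix [[a, b], [c, d]], det = ad - bc
det = (-7)(-7) - (-6)(6) = 49 - -36 = 85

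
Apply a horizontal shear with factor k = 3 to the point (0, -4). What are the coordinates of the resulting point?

Shear matrix for horizontal shear with factor k = 3:
[[1, 3], [0, 1]]
Result: (0, -4) → (-12, -4)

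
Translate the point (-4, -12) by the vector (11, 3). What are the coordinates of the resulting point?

Translation by (11, 3) (homogeneous matrix [[1, 0, 11], [0, 1, 3], [0, 0, 1]]):
x' = -4 + 11 = 7
y' = -12 + 3 = -9
Result: (7, -9)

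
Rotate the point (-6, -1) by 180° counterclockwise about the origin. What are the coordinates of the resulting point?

Rotation matrix for 180°: [[cos 180°, -sin 180°], [sin 180°, cos 180°]] = [[-1, 0], [0, -1]]
[[-1, 0], [0, -1]] × [-6, -1]ᵀ = [6, 1]ᵀ
Result: (6, 1)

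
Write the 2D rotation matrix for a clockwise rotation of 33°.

Rotation matrix formula: [[cos θ, -sin θ], [sin θ, cos θ]]
A clockwise rotation by 33° is equivalent to a counterclockwise rotation by -33°.
For θ = -33°:
cos(-33°) = 0.8387
sin(-33°) = -0.5446
Result: [[0.8387, 0.5446], [-0.5446, 0.8387]]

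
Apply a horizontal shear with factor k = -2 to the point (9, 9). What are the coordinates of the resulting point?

Shear matrix for horizontal shear with factor k = -2:
[[1, -2], [0, 1]]
Result: (9, 9) → (-9, 9)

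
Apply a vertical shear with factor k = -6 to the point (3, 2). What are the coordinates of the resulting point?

Shear matrix for vertical shear with factor k = -6:
[[1, 0], [-6, 1]]
Result: (3, 2) → (3, -16)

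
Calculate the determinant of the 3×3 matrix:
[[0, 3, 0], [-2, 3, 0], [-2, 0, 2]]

Expansion along first row:
det = 0·det([[3,0],[0,2]]) - 3·det([[-2,0],[-2,2]]) + 0·det([[-2,3],[-2,0]])
    = 0·(3·2 - 0·0) - 3·(-2·2 - 0·-2) + 0·(-2·0 - 3·-2)
    = 0·6 - 3·-4 + 0·6
    = 0 + 12 + 0 = 12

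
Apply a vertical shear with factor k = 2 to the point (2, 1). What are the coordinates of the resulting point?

Shear matrix for vertical shear with factor k = 2:
[[1, 0], [2, 1]]
Result: (2, 1) → (2, 5)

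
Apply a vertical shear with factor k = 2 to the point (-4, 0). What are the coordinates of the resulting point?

Shear matrix for vertical shear with factor k = 2:
[[1, 0], [2, 1]]
Result: (-4, 0) → (-4, -8)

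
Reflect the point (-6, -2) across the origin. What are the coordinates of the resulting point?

Reflection across origin: (-6, -2) → (6, 2)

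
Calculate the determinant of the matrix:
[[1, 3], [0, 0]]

For a 2×2 matrix [[a, b], [c, d]], det = ad - bc
det = (1)(0) - (3)(0) = 0 - 0 = 0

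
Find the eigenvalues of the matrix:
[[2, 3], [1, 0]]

Characteristic equation: det(A - λI) = 0
λ² - (trace)λ + (det) = 0
trace = 2 + 0 = 2, det = (2)(0) - (3)(1) = -3
λ² - (2)λ + (-3) = 0
λ = (2 ± √((2)² - 4·(-3))) / 2 = (2 ± √16) / 2
Solving: λ = -1, 3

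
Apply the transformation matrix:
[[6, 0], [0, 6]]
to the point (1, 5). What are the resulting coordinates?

Matrix multiplication:
[[6, 0], [0, 6]] × [1, 5]ᵀ
= [(6)(1) + (0)(5), (0)(1) + (6)(5)]ᵀ
= [6, 30]ᵀ
Result: (6, 30)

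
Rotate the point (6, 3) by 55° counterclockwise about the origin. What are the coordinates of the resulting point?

Rotation matrix for 55°: [[cos 55°, -sin 55°], [sin 55°, cos 55°]] ≈ [[0.573576, -0.819152], [0.819152, 0.573576]]
[[0.573576, -0.819152], [0.819152, 0.573576]] × [6, 3]ᵀ ≈ [0.9840, 6.6356]ᵀ
Result: (0.9840, 6.6356)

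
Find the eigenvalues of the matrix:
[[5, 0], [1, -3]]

Characteristic equation: det(A - λI) = 0
λ² - (trace)λ + (det) = 0
trace = 5 + -3 = 2, det = (5)(-3) - (0)(1) = -15
λ² - (2)λ + (-15) = 0
λ = (2 ± √((2)² - 4·(-15))) / 2 = (2 ± √64) / 2
Solving: λ = -3, 5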